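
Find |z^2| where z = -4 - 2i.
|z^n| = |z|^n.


|z| = sqrt(16+4) = sqrt(20) = 4.4721
|z^2| = |z|^2 = (sqrt(20))^2 = 20

|z^2| = 20


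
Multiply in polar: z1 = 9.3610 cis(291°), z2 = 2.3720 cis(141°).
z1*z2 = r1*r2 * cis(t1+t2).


r = 9.3610 * 2.3720 = 22.2043
theta = 291° + 141° = 432° = 72° (mod 360)

22.2043 cis(72°)


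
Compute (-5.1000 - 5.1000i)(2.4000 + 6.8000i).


Real = -5.1*2.4 - (-5.1)*6.8 = -12.24 - (-34.68) = 22.44
Imag = -5.1*6.8 + 2.4*(-5.1) = -34.68 - (12.24) = -46.92

22.4400 - 46.9200i


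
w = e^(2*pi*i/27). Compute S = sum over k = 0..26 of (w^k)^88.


The roots are w_k = w^k with w = e^(2*pi*i/27), and (w^k)^88 = (w^88)^k.
So S = 1 + u + u^2 + ... + u^(26) with u = w^88.
88 = 3*27 + 7, so 88 is not a multiple of 27: u = (w^27)^3 * w^7 = w^7 ≠ 1 (w is a primitive 27th root), while u^27 = (w^27)^88 = 1.
Geometric series: S = (1 - u^27)/(1 - u) = (1 - 1)/(1 - u) = 0

S = 0


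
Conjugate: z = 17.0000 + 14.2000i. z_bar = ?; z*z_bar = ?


z_bar = 17.0000 - 14.2000i
z*z_bar = 17^2 + 14.2^2 = 289 + 201.64 = 490.64

z_bar = 17.0000 - 14.2000i, z*z_bar = 490.64


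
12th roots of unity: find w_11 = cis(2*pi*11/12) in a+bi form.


Angle = 360*11/12 = 330°
a = cos(330°) = 0.8660
b = sin(330°) = -0.5000

0.8660 - 0.5000i


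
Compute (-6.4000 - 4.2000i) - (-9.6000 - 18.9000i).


Real: -6.4 + 9.6 = 3.2
Imag: -4.2 + 18.9 = 14.7

3.2000 + 14.7000i


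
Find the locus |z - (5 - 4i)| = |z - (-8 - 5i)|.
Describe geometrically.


Equal distances means the locus is the perpendicular bisector of z1 and z2.
Midpoint = ((5+(-8))/2, (-4+(-5))/2) = (-1.5000, -4.5000)

Perpendicular bisector through (-1.5000, -4.5000)


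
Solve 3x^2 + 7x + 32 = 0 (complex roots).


disc = 7^2 - 4*3*32 = 49 - 384 = -335
sqrt(|disc|) = sqrt(335) = 18.3030
Real part = -7/(2*3) = -1.1667
Imag part = 18.3030/(2*3) = 3.0505

-1.1667 ± 3.0505i


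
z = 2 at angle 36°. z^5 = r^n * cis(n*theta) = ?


r^5 = 2^5 = 32
n*theta = 5*36° = 180° = 180° (mod 360)
a = 32*cos(180°) = -32.0000
b = 32*sin(180°) = 0

32 cis(180°) = -32.0000 + 0i


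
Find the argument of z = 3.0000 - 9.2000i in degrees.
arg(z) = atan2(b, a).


Re = 3, Im = -9.2
arg = atan2(-9.2, 3) = -71.9395 degrees

arg(z) = -71.9395 degrees


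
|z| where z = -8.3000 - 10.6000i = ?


|z| = sqrt((-8.3)^2 + (-10.6)^2) = sqrt(68.89 + 112.36) = sqrt(181.25) = 13.4629

|z| = 13.4629


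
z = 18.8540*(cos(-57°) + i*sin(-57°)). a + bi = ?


a = 18.8540*cos(-57°) = 18.8540*0.54464 = 10.2686
b = 18.8540*sin(-57°) = 18.8540*(-0.83867) = -15.8123

10.2686 - 15.8123i


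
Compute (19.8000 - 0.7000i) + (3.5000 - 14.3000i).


Real: 19.8 + 3.5 = 23.3
Imag: -0.7 - 14.3 = -15

23.3000 - 15.0000i


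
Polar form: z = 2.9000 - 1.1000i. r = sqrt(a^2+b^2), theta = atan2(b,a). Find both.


r = sqrt(8.41+1.21) = sqrt(9.62) = 3.1016
theta = atan2(-1.1, 2.9) = -20.7723 degrees

r = 3.1016, theta = -20.7723 degrees


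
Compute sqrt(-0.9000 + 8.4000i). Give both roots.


|z| = sqrt(0.81+70.56) = 8.4481
sqrt((|z|+a)/2) = sqrt((8.4481+(-0.9))/2) = sqrt(3.7740) = 1.9427
sqrt((|z|-a)/2) = sqrt((8.4481-(-0.9))/2) = sqrt(4.6740) = 2.1620

±(1.9427 + 2.1620i) i.e. 1.9427 + 2.1620i and -1.9427 - 2.1620i


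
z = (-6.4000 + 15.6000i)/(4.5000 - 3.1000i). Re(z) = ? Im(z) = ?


Multiply by conjugate: (-6.4000 + 15.6000i)(4.5000 + 3.1000i) / (4.5^2 + (-3.1)^2)
Numerator real = -6.4*4.5 + 15.6*(-3.1) = -77.16
Numerator imag = 15.6*4.5 - (-6.4)*(-3.1) = 50.36
Denominator = 29.86
Re(z) = -77.16/29.86 = -2.5841
Im(z) = 50.36/29.86 = 1.6865

Re(z) = -2.5841, Im(z) = 1.6865


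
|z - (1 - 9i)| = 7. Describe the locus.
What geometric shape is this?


|z - z0| = r is a circle with center z0 and radius r.
Center = (1, -9), radius = 7

Circle with center (1, -9) and radius 7


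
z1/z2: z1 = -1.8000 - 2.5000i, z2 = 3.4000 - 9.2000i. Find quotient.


Conjugate of z2 = 3.4000 + 9.2000i
Numerator: (-1.8000 - 2.5000i)(3.4000 + 9.2000i) = 16.8800 - 25.0600i
Denominator: 3.4^2 + (-9.2)^2 = 96.2
Result = (16.8800 - 25.0600i)/96.2

0.1755 - 0.2605i


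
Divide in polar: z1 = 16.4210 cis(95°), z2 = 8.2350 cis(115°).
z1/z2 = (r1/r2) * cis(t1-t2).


r = 16.4210 / 8.2350 = 1.9940
theta = 95° - 115° = -20° = 340° (mod 360)

1.9940 cis(340°)


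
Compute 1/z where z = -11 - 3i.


|z|^2 = 121+9 = 130
1/z = (-11 + 3i)/130

1/z = -0.0846 + 0.0231i


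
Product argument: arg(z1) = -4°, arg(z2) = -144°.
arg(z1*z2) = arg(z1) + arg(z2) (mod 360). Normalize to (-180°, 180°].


arg(z1*z2) = -4° - 144° = -148°
Normalized to (-180°, 180°]: -148°

-148°


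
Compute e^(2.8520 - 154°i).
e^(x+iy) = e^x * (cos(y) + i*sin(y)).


e^2.8520 = 17.3224
cos(-154°) = -0.898794
sin(-154°) = -0.43837
Real = 17.3224*(-0.898794) = -15.5693
Imag = 17.3224*(-0.43837) = -7.5936

-15.5693 - 7.5936i


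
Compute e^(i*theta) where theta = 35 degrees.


cos(35°) = 0.8192
sin(35°) = 0.5736

e^(i*35°) = 0.8192 + 0.5736i


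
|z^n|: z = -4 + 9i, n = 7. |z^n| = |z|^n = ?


|z| = sqrt(16+81) = sqrt(97) = 9.8489
|z^7| = |z|^7 = (sqrt(97))^7 = 97^3 * sqrt(97) = 912673*sqrt(97)

|z^7| = 912673*sqrt(97) ≈ 8988786.5965


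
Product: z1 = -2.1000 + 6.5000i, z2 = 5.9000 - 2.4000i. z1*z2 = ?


Real = -2.1*5.9 - 6.5*(-2.4) = -12.39 - (-15.6) = 3.21
Imag = -2.1*(-2.4) + 5.9*6.5 = 5.04 + 38.35 = 43.39

3.2100 + 43.3900i


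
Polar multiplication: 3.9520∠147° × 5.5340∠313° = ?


r = 3.9520 * 5.5340 = 21.8704
theta = 147° + 313° = 460° = 100° (mod 360)

21.8704 cis(100°)


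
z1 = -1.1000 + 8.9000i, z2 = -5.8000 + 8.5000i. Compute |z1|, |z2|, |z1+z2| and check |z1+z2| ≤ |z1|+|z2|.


|z1| = sqrt((-1.1)^2 + 8.9^2) = sqrt(80.42) = 8.9677
|z2| = sqrt((-5.8)^2 + 8.5^2) = sqrt(105.89) = 10.2903
z1+z2 = -6.9000 + 17.4000i
|z1+z2| = sqrt(350.37) = 18.7182
|z1|+|z2| = 8.9677 + 10.2903 = 19.2580

|z1+z2| = 18.7182 ≤ |z1|+|z2| = 19.2580 (verified)


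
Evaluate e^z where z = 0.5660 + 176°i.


e^0.5660 = 1.7612
cos(176°) = -0.99756
sin(176°) = 0.0698
Real = 1.7612*(-0.99756) = -1.7569
Imag = 1.7612*0.0698 = 0.1229

-1.7569 + 0.1229i


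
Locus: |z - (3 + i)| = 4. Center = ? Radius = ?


|z - z0| = r is a circle with center z0 and radius r.
Center = (3, 1), radius = 4

Circle with center (3, 1) and radius 4


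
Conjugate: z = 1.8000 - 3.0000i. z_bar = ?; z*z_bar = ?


z_bar = 1.8000 + 3.0000i
z*z_bar = 1.8^2 + (-3)^2 = 3.24 + 9 = 12.24

z_bar = 1.8000 + 3.0000i, z*z_bar = 12.24


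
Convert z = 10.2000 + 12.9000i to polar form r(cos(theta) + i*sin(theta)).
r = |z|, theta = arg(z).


r = sqrt(104.04+166.41) = sqrt(270.45) = 16.4454
theta = atan2(12.9, 10.2) = 51.6667 degrees

r = 16.4454, theta = 51.6667 degrees


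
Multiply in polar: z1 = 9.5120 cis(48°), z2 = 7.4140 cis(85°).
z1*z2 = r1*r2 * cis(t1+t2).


r = 9.5120 * 7.4140 = 70.5220
theta = 48° + 85° = 133° = 133° (mod 360)

70.5220 cis(133°)


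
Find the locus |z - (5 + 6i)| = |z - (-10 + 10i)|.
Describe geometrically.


Equal distances means the locus is the perpendicular bisector of z1 and z2.
Midpoint = ((5+(-10))/2, (6+10)/2) = (-2.5000, 8.0000)

Perpendicular bisector through (-2.5000, 8.0000)


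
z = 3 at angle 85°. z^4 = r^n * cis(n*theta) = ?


r^4 = 3^4 = 81
n*theta = 4*85° = 340° = 340° (mod 360)
a = 81*cos(340°) = 76.1151
b = 81*sin(340°) = -27.7036

81 cis(340°) = 76.1151 - 27.7036i


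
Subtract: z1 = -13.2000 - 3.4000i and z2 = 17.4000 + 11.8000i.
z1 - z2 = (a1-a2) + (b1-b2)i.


Real: -13.2 - 17.4 = -30.6
Imag: -3.4 - 11.8 = -15.2

-30.6000 - 15.2000i


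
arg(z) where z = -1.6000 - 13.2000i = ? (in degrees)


Re = -1.6, Im = -13.2
arg = atan2(-13.2, -1.6) = -96.9112 degrees

arg(z) = -96.9112 degrees


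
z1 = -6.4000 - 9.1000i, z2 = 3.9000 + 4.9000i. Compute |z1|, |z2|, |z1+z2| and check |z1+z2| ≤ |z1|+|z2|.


|z1| = sqrt((-6.4)^2 + (-9.1)^2) = sqrt(123.77) = 11.1252
|z2| = sqrt(3.9^2 + 4.9^2) = sqrt(39.22) = 6.2626
z1+z2 = -2.5000 - 4.2000i
|z1+z2| = sqrt(23.89) = 4.8877
|z1|+|z2| = 11.1252 + 6.2626 = 17.3878

|z1+z2| = 4.8877 ≤ |z1|+|z2| = 17.3878 (verified)


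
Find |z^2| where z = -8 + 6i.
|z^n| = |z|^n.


|z| = sqrt(64+36) = sqrt(100) = 10
|z^2| = |z|^2 = 10^2 = 100

|z^2| = 100


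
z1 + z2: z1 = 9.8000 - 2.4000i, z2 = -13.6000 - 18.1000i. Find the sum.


Real: 9.8 - 13.6 = -3.8
Imag: -2.4 - 18.1 = -20.5

-3.8000 - 20.5000i


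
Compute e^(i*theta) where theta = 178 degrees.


cos(178°) = -0.9994
sin(178°) = 0.0349

e^(i*178°) = -0.9994 + 0.0349i


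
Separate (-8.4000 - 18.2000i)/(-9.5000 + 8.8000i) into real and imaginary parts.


Multiply by conjugate: (-8.4000 - 18.2000i)(-9.5000 - 8.8000i) / ((-9.5)^2 + 8.8^2)
Numerator real = -8.4*(-9.5) - (18.2)*8.8 = -80.36
Numerator imag = -18.2*(-9.5) - (-8.4)*8.8 = 246.82
Denominator = 167.69
Re(z) = -80.36/167.69 = -0.4792
Im(z) = 246.82/167.69 = 1.4719

Re(z) = -0.4792, Im(z) = 1.4719


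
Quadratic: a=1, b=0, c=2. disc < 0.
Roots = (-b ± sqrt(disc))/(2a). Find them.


disc = 0^2 - 4*1*2 = 0 - 8 = -8
sqrt(|disc|) = sqrt(8) = 2.8284
Real part = 0/(2*1) = 0
Imag part = 2.8284/(2*1) = 1.4142

0 ± 1.4142i


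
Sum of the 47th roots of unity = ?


The sum of all 47th roots of unity is 0.
Geometric series: (1 - w^47)/(1 - w) = (1-1)/(1-w) = 0 since w^47 = 1, w ≠ 1.
Alternatively: coefficient of z^46 in z^47 - 1 is 0.

0


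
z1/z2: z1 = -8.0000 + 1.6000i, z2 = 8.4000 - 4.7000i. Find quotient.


Conjugate of z2 = 8.4000 + 4.7000i
Numerator: (-8.0000 + 1.6000i)(8.4000 + 4.7000i) = -74.7200 - 24.1600i
Denominator: 8.4^2 + (-4.7)^2 = 92.65
Result = (-74.7200 - 24.1600i)/92.65

-0.8065 - 0.2608i


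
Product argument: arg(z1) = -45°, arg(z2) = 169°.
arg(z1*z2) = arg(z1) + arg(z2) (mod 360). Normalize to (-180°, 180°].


arg(z1*z2) = -45° + 169° = 124°
Normalized to (-180°, 180°]: 124°

124°


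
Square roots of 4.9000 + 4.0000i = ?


|z| = sqrt(24.01+16) = 6.3253
sqrt((|z|+a)/2) = sqrt((6.3253+4.9)/2) = sqrt(5.6127) = 2.3691
sqrt((|z|-a)/2) = sqrt((6.3253-4.9)/2) = sqrt(0.7127) = 0.8442

±(2.3691 + 0.8442i) i.e. 2.3691 + 0.8442i and -2.3691 - 0.8442i


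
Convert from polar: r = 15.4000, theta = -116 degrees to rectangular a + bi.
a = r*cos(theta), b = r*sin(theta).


a = 15.4000*cos(-116°) = 15.4000*(-0.43837) = -6.7509
b = 15.4000*sin(-116°) = 15.4000*(-0.89879) = -13.8414

-6.7509 - 13.8414i


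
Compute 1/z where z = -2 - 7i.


|z|^2 = 4+49 = 53
1/z = (-2 + 7i)/53

1/z = -0.0377 + 0.1321i


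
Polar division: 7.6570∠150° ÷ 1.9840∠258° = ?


r = 7.6570 / 1.9840 = 3.8594
theta = 150° - 258° = -108° = 252° (mod 360)

3.8594 cis(252°)


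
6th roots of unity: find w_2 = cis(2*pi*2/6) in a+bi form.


Angle = 360*2/6 = 120°
a = cos(120°) = -0.5000
b = sin(120°) = 0.8660

-0.5000 + 0.8660i


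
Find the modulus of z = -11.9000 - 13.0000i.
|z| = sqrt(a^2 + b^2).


|z| = sqrt((-11.9)^2 + (-13)^2) = sqrt(141.61 + 169) = sqrt(310.61) = 17.6241

|z| = 17.6241


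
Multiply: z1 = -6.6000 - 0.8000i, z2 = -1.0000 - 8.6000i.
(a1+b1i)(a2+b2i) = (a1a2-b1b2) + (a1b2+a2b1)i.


Real = -6.6*(-1) - (-0.8)*(-8.6) = 6.6 - 6.88 = -0.28
Imag = -6.6*(-8.6) - (1)*(-0.8) = 56.76 + 0.8 = 57.56

-0.2800 + 57.5600i


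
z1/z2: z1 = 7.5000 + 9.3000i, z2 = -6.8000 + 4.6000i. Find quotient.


Conjugate of z2 = -6.8000 - 4.6000i
Numerator: (7.5000 + 9.3000i)(-6.8000 - 4.6000i) = -8.2200 - 97.7400i
Denominator: (-6.8)^2 + 4.6^2 = 67.4
Result = (-8.2200 - 97.7400i)/67.4

-0.1220 - 1.4501i


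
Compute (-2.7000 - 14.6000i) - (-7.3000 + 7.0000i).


Real: -2.7 + 7.3 = 4.6
Imag: -14.6 - 7 = -21.6

4.6000 - 21.6000i


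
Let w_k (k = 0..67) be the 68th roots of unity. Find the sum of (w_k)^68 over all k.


The roots are w_k = w^k with w = e^(2*pi*i/68), and (w^k)^68 = (w^68)^k.
So S = 1 + u + u^2 + ... + u^(67) with u = w^68.
68 = 1*68 + 0, so 68 is a multiple of 68 and u = (w^68)^1 = 1.
Every one of the 68 terms equals 1: S = 68

S = 68


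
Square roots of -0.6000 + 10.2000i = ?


|z| = sqrt(0.36+104.04) = 10.2176
sqrt((|z|+a)/2) = sqrt((10.2176+(-0.6))/2) = sqrt(4.8088) = 2.1929
sqrt((|z|-a)/2) = sqrt((10.2176-(-0.6))/2) = sqrt(5.4088) = 2.3257

±(2.1929 + 2.3257i) i.e. 2.1929 + 2.3257i and -2.1929 - 2.3257i


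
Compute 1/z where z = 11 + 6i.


|z|^2 = 121+36 = 157
1/z = (11 - 6i)/157

1/z = 0.0701 - 0.0382i


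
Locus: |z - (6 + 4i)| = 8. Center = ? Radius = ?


|z - z0| = r is a circle with center z0 and radius r.
Center = (6, 4), radius = 8

Circle with center (6, 4) and radius 8


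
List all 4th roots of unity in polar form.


The 4th roots of unity are cis(360k/4°) for k=0..3
Angle step = 360/4 = 90°
Primitive root: cis(90°)
Primitive root = 0 + 1.0000i

4 roots at angles: 0°, 90°, 180°, 270°


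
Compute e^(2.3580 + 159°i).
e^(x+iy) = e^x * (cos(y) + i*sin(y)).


e^2.3580 = 10.56979
cos(159°) = -0.93358
sin(159°) = 0.35837
Real = 10.56979*(-0.93358) = -9.8677
Imag = 10.56979*0.35837 = 3.7879

-9.8677 + 3.7879i


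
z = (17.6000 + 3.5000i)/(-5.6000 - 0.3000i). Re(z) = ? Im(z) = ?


Multiply by conjugate: (17.6000 + 3.5000i)(-5.6000 + 0.3000i) / ((-5.6)^2 + (-0.3)^2)
Numerator real = 17.6*(-5.6) + 3.5*(-0.3) = -99.61
Numerator imag = 3.5*(-5.6) - 17.6*(-0.3) = -14.32
Denominator = 31.45
Re(z) = -99.61/31.45 = -3.1672
Im(z) = -14.32/31.45 = -0.4553

Re(z) = -3.1672, Im(z) = -0.4553


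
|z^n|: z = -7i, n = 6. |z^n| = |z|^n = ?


|z| = sqrt(0+49) = sqrt(49) = 7
|z^6| = |z|^6 = 7^6 = 117649

|z^6| = 117649


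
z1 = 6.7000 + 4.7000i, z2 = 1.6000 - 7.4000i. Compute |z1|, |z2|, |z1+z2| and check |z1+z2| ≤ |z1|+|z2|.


|z1| = sqrt(6.7^2 + 4.7^2) = sqrt(66.98) = 8.1841
|z2| = sqrt(1.6^2 + (-7.4)^2) = sqrt(57.32) = 7.5710
z1+z2 = 8.3000 - 2.7000i
|z1+z2| = sqrt(76.18) = 8.7281
|z1|+|z2| = 8.1841 + 7.5710 = 15.7551

|z1+z2| = 8.7281 ≤ |z1|+|z2| = 15.7551 (verified)


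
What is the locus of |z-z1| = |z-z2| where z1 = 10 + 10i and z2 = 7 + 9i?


Equal distances means the locus is the perpendicular bisector of z1 and z2.
Midpoint = ((10+7)/2, (10+9)/2) = (8.5000, 9.5000)

Perpendicular bisector through (8.5000, 9.5000)


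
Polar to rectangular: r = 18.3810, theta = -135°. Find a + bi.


a = 18.3810*cos(-135°) = 18.3810*(-0.707107) = -12.9973
b = 18.3810*sin(-135°) = 18.3810*(-0.707107) = -12.9973

-12.9973 - 12.9973i


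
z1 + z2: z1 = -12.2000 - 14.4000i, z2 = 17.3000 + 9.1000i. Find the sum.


Real: -12.2 + 17.3 = 5.1
Imag: -14.4 + 9.1 = -5.3

5.1000 - 5.3000i


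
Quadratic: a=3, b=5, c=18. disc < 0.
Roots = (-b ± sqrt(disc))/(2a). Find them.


disc = 5^2 - 4*3*18 = 25 - 216 = -191
sqrt(|disc|) = sqrt(191) = 13.8203
Real part = -5/(2*3) = -0.8333
Imag part = 13.8203/(2*3) = 2.3034

-0.8333 ± 2.3034i


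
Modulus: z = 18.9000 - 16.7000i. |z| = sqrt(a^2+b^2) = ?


|z| = sqrt(18.9^2 + (-16.7)^2) = sqrt(357.21 + 278.89) = sqrt(636.1) = 25.2210

|z| = 25.2210


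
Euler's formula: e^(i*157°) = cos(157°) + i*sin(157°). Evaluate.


cos(157°) = -0.9205
sin(157°) = 0.3907

e^(i*157°) = -0.9205 + 0.3907i


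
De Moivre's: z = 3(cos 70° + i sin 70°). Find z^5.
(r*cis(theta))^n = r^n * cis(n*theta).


r^5 = 3^5 = 243
n*theta = 5*70° = 350° = 350° (mod 360)
a = 243*cos(350°) = 239.3083
b = 243*sin(350°) = -42.1965

243 cis(350°) = 239.3083 - 42.1965i


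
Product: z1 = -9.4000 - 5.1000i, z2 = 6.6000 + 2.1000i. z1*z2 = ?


Real = -9.4*6.6 - (-5.1)*2.1 = -62.04 - (-10.71) = -51.33
Imag = -9.4*2.1 + 6.6*(-5.1) = -19.74 - (33.66) = -53.4

-51.3300 - 53.4000i


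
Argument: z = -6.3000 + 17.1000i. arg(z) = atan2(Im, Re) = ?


Re = -6.3, Im = 17.1
arg = atan2(17.1, -6.3) = 110.2249 degrees

arg(z) = 110.2249 degrees


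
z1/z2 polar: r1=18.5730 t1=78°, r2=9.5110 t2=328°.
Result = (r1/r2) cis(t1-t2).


r = 18.5730 / 9.5110 = 1.9528
theta = 78° - 328° = -250° = 110° (mod 360)

1.9528 cis(110°)


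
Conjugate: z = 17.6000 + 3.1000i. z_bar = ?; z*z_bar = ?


z_bar = 17.6000 - 3.1000i
z*z_bar = 17.6^2 + 3.1^2 = 309.76 + 9.61 = 319.37

z_bar = 17.6000 - 3.1000i, z*z_bar = 319.37


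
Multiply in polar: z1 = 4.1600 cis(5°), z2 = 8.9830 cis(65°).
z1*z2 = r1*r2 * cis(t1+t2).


r = 4.1600 * 8.9830 = 37.3693
theta = 5° + 65° = 70° = 70° (mod 360)

37.3693 cis(70°)


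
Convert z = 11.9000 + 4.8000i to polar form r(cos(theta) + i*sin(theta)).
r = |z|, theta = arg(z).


r = sqrt(141.61+23.04) = sqrt(164.65) = 12.8316
theta = atan2(4.8, 11.9) = 21.9672 degrees

r = 12.8316, theta = 21.9672 degrees


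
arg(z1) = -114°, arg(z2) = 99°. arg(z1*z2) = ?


arg(z1*z2) = -114° + 99° = -15°
Normalized to (-180°, 180°]: -15°

-15°


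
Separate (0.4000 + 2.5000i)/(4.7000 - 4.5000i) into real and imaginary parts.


Multiply by conjugate: (0.4000 + 2.5000i)(4.7000 + 4.5000i) / (4.7^2 + (-4.5)^2)
Numerator real = 0.4*4.7 + 2.5*(-4.5) = -9.37
Numerator imag = 2.5*4.7 - 0.4*(-4.5) = 13.55
Denominator = 42.34
Re(z) = -9.37/42.34 = -0.2213
Im(z) = 13.55/42.34 = 0.3200

Re(z) = -0.2213, Im(z) = 0.3200


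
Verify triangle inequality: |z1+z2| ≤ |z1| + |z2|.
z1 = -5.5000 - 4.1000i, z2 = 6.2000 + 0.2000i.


|z1| = sqrt((-5.5)^2 + (-4.1)^2) = sqrt(47.06) = 6.8600
|z2| = sqrt(6.2^2 + 0.2^2) = sqrt(38.48) = 6.2032
z1+z2 = 0.7000 - 3.9000i
|z1+z2| = sqrt(15.7) = 3.9623
|z1|+|z2| = 6.8600 + 6.2032 = 13.0632

|z1+z2| = 3.9623 ≤ |z1|+|z2| = 13.0632 (verified)


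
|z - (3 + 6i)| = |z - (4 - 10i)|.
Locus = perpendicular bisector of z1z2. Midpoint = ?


Equal distances means the locus is the perpendicular bisector of z1 and z2.
Midpoint = ((3+4)/2, (6+(-10))/2) = (3.5000, -2.0000)

Perpendicular bisector through (3.5000, -2.0000)


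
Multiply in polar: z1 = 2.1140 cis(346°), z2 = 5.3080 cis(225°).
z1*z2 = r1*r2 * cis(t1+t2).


r = 2.1140 * 5.3080 = 11.2211
theta = 346° + 225° = 571° = 211° (mod 360)

11.2211 cis(211°)


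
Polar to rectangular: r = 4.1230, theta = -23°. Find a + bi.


a = 4.1230*cos(-23°) = 4.1230*0.9205 = 3.7952
b = 4.1230*sin(-23°) = 4.1230*(-0.39073) = -1.6110

3.7952 - 1.6110i


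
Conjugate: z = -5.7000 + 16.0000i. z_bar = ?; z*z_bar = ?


z_bar = -5.7000 - 16.0000i
z*z_bar = (-5.7)^2 + 16^2 = 32.49 + 256 = 288.49

z_bar = -5.7000 - 16.0000i, z*z_bar = 288.49


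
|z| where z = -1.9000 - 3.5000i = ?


|z| = sqrt((-1.9)^2 + (-3.5)^2) = sqrt(3.61 + 12.25) = sqrt(15.86) = 3.9825

|z| = 3.9825


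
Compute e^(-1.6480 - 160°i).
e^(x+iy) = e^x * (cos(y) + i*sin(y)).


e^-1.6480 = 0.1924
cos(-160°) = -0.9397
sin(-160°) = -0.342
Real = 0.1924*(-0.9397) = -0.1808
Imag = 0.1924*(-0.342) = -0.0658

-0.1808 - 0.0658i


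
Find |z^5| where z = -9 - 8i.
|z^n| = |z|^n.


|z| = sqrt(81+64) = sqrt(145) = 12.0416
|z^5| = |z|^5 = (sqrt(145))^5 = 145^2 * sqrt(145) = 21025*sqrt(145)

|z^5| = 21025*sqrt(145) ≈ 253174.5260


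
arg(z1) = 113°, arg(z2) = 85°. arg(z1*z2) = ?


arg(z1*z2) = 113° + 85° = 198°
Normalized to (-180°, 180°]: -162°

-162°


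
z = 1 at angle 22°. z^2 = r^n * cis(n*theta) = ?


r^2 = 1^2 = 1
n*theta = 2*22° = 44° = 44° (mod 360)
a = 1*cos(44°) = 0.7193
b = 1*sin(44°) = 0.6947

1 cis(44°) = 0.7193 + 0.6947i


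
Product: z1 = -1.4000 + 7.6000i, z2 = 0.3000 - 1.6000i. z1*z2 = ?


Real = -1.4*0.3 - 7.6*(-1.6) = -0.42 - (-12.16) = 11.74
Imag = -1.4*(-1.6) + 0.3*7.6 = 2.24 + 2.28 = 4.52

11.7400 + 4.5200i


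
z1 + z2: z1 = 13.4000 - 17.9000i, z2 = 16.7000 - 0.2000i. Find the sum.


Real: 13.4 + 16.7 = 30.1
Imag: -17.9 - 0.2 = -18.1

30.1000 - 18.1000i


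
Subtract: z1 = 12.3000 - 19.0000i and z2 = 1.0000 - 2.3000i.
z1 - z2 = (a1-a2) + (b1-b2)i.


Real: 12.3 - 1 = 11.3
Imag: -19 + 2.3 = -16.7

11.3000 - 16.7000i


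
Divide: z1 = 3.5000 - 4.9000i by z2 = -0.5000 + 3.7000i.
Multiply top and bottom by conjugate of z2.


Conjugate of z2 = -0.5000 - 3.7000i
Numerator: (3.5000 - 4.9000i)(-0.5000 - 3.7000i) = -19.8800 - 10.5000i
Denominator: (-0.5)^2 + 3.7^2 = 13.94
Result = (-19.8800 - 10.5000i)/13.94

-1.4261 - 0.7532i


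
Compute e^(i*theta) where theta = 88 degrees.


cos(88°) = 0.0349
sin(88°) = 0.9994

e^(i*88°) = 0.0349 + 0.9994i


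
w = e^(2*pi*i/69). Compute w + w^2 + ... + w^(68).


With w = e^(2*pi*i/69), all 69 of the 69th roots of unity w^0 = 1, w, ..., w^(68) sum to 0: 1 + w + ... + w^(68) = (1 - w^69)/(1 - w) = 0 since w^69 = 1, w ≠ 1.
Removing the root 1: w + w^2 + ... + w^(68) = 0 - 1 = -1

Sum = -1


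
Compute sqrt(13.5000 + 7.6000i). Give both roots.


|z| = sqrt(182.25+57.76) = 15.4923
sqrt((|z|+a)/2) = sqrt((15.4923+13.5)/2) = sqrt(14.4961) = 3.8074
sqrt((|z|-a)/2) = sqrt((15.4923-13.5)/2) = sqrt(0.9961) = 0.9981

±(3.8074 + 0.9981i) i.e. 3.8074 + 0.9981i and -3.8074 - 0.9981i


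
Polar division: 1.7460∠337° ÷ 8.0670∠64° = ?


r = 1.7460 / 8.0670 = 0.2164
theta = 337° - 64° = 273° = 273° (mod 360)

0.2164 cis(273°)


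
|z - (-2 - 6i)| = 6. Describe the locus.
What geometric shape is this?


|z - z0| = r is a circle with center z0 and radius r.
Center = (-2, -6), radius = 6

Circle with center (-2, -6) and radius 6


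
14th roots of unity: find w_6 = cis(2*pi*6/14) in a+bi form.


Angle = 360*6/14 = 154.2857°
a = cos(154.2857°) = -0.9010
b = sin(154.2857°) = 0.4339

-0.9010 + 0.4339i


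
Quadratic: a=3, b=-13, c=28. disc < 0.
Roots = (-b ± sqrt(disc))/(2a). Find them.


disc = (-13)^2 - 4*3*28 = 169 - 336 = -167
sqrt(|disc|) = sqrt(167) = 12.9228
Real part = 13/(2*3) = 2.1667
Imag part = 12.9228/(2*3) = 2.1538

2.1667 ± 2.1538i


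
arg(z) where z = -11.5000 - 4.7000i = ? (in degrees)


Re = -11.5, Im = -4.7
arg = atan2(-4.7, -11.5) = -157.7704 degrees

arg(z) = -157.7704 degrees


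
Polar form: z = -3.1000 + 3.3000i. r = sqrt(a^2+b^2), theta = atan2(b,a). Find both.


r = sqrt(9.61+10.89) = sqrt(20.5) = 4.5277
theta = atan2(3.3, -3.1) = 133.2101 degrees

r = 4.5277, theta = 133.2101 degrees


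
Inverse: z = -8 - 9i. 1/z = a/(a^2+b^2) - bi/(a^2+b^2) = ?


|z|^2 = 64+81 = 145
1/z = (-8 + 9i)/145

1/z = -0.0552 + 0.0621i


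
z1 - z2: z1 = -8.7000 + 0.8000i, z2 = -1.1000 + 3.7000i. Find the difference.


Real: -8.7 + 1.1 = -7.6
Imag: 0.8 - 3.7 = -2.9

-7.6000 - 2.9000i


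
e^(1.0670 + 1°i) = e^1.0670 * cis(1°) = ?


e^1.0670 = 2.9066
cos(1°) = 0.99985
sin(1°) = 0.01745
Real = 2.9066*0.99985 = 2.9062
Imag = 2.9066*0.01745 = 0.0507

2.9062 + 0.0507i


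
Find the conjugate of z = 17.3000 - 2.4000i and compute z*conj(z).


z_bar = 17.3000 + 2.4000i
z*z_bar = 17.3^2 + (-2.4)^2 = 299.29 + 5.76 = 305.05

z_bar = 17.3000 + 2.4000i, z*z_bar = 305.05


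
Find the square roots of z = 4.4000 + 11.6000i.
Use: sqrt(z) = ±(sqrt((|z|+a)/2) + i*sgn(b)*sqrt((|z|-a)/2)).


|z| = sqrt(19.36+134.56) = 12.4064
sqrt((|z|+a)/2) = sqrt((12.4064+4.4)/2) = sqrt(8.4032) = 2.8988
sqrt((|z|-a)/2) = sqrt((12.4064-4.4)/2) = sqrt(4.0032) = 2.0008

±(2.8988 + 2.0008i) i.e. 2.8988 + 2.0008i and -2.8988 - 2.0008i


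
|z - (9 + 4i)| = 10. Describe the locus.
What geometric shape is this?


|z - z0| = r is a circle with center z0 and radius r.
Center = (9, 4), radius = 10

Circle with center (9, 4) and radius 10


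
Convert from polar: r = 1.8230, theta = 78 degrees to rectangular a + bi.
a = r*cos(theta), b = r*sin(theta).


a = 1.8230*cos(78°) = 1.8230*0.2079 = 0.3790
b = 1.8230*sin(78°) = 1.8230*0.97815 = 1.7832

0.3790 + 1.7832i


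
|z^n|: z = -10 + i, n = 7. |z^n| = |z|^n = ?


|z| = sqrt(100+1) = sqrt(101) = 10.0499
|z^7| = |z|^7 = (sqrt(101))^7 = 101^3 * sqrt(101) = 1030301*sqrt(101)

|z^7| = 1030301*sqrt(101) ≈ 10354396.9023


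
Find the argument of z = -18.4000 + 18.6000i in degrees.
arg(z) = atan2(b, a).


Re = -18.4, Im = 18.6
arg = atan2(18.6, -18.4) = 134.6903 degrees

arg(z) = 134.6903 degrees


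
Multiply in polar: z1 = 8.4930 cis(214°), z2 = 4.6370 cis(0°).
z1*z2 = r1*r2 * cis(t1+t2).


r = 8.4930 * 4.6370 = 39.3820
theta = 214° + 0° = 214° = 214° (mod 360)

39.3820 cis(214°)


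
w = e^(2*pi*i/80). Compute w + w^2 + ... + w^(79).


With w = e^(2*pi*i/80), all 80 of the 80th roots of unity w^0 = 1, w, ..., w^(79) sum to 0: 1 + w + ... + w^(79) = (1 - w^80)/(1 - w) = 0 since w^80 = 1, w ≠ 1.
Removing the root 1: w + w^2 + ... + w^(79) = 0 - 1 = -1

Sum = -1


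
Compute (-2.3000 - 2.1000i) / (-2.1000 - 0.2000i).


Conjugate of z2 = -2.1000 + 0.2000i
Numerator: (-2.3000 - 2.1000i)(-2.1000 + 0.2000i) = 5.2500 + 3.9500i
Denominator: (-2.1)^2 + (-0.2)^2 = 4.45
Result = (5.2500 + 3.9500i)/4.45

1.1798 + 0.8876i


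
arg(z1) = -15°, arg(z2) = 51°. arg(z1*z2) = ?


arg(z1*z2) = -15° + 51° = 36°
Normalized to (-180°, 180°]: 36°

36°


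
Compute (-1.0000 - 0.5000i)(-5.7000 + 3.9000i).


Real = -1*(-5.7) - (-0.5)*3.9 = 5.7 - (-1.95) = 7.65
Imag = -1*3.9 - (5.7)*(-0.5) = -3.9 + 2.85 = -1.05

7.6500 - 1.0500i


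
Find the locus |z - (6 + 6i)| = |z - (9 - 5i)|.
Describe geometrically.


Equal distances means the locus is the perpendicular bisector of z1 and z2.
Midpoint = ((6+9)/2, (6+(-5))/2) = (7.5000, 0.5000)

Perpendicular bisector through (7.5000, 0.5000)


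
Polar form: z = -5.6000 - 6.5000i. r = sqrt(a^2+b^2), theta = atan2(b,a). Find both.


r = sqrt(31.36+42.25) = sqrt(73.61) = 8.5796
theta = atan2(-6.5, -5.6) = -130.7462 degrees

r = 8.5796, theta = -130.7462 degrees


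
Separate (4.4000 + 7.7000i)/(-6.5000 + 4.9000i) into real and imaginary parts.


Multiply by conjugate: (4.4000 + 7.7000i)(-6.5000 - 4.9000i) / ((-6.5)^2 + 4.9^2)
Numerator real = 4.4*(-6.5) + 7.7*4.9 = 9.13
Numerator imag = 7.7*(-6.5) - 4.4*4.9 = -71.61
Denominator = 66.26
Re(z) = 9.13/66.26 = 0.1378
Im(z) = -71.61/66.26 = -1.0807

Re(z) = 0.1378, Im(z) = -1.0807


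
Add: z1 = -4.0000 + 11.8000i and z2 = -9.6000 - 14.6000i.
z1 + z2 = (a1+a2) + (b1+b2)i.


Real: -4 - 9.6 = -13.6
Imag: 11.8 - 14.6 = -2.8

-13.6000 - 2.8000i


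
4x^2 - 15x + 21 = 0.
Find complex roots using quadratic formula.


disc = (-15)^2 - 4*4*21 = 225 - 336 = -111
sqrt(|disc|) = sqrt(111) = 10.5357
Real part = 15/(2*4) = 1.8750
Imag part = 10.5357/(2*4) = 1.3170

1.8750 ± 1.3170i


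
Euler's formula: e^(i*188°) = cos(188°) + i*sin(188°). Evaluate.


cos(188°) = -0.9903
sin(188°) = -0.1392

e^(i*188°) = -0.9903 - 0.1392i


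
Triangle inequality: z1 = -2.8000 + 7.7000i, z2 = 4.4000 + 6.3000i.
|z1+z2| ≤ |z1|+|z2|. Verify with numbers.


|z1| = sqrt((-2.8)^2 + 7.7^2) = sqrt(67.13) = 8.1933
|z2| = sqrt(4.4^2 + 6.3^2) = sqrt(59.05) = 7.6844
z1+z2 = 1.6000 + 14.0000i
|z1+z2| = sqrt(198.56) = 14.0911
|z1|+|z2| = 8.1933 + 7.6844 = 15.8777

|z1+z2| = 14.0911 ≤ |z1|+|z2| = 15.8777 (verified)


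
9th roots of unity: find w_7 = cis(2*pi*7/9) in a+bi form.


Angle = 360*7/9 = 280°
a = cos(280°) = 0.1736
b = sin(280°) = -0.9848

0.1736 - 0.9848i


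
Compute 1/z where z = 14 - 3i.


|z|^2 = 196+9 = 205
1/z = (14 + 3i)/205

1/z = 0.0683 + 0.0146i


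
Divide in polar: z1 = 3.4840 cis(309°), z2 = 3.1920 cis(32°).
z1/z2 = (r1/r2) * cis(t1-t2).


r = 3.4840 / 3.1920 = 1.0915
theta = 309° - 32° = 277° = 277° (mod 360)

1.0915 cis(277°)


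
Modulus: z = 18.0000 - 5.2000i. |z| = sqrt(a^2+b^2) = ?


|z| = sqrt(18^2 + (-5.2)^2) = sqrt(324 + 27.04) = sqrt(351.04) = 18.7361

|z| = 18.7361


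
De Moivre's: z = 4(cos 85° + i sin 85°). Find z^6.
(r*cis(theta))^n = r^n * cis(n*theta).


r^6 = 4^6 = 4096
n*theta = 6*85° = 510° = 150° (mod 360)
a = 4096*cos(150°) = -3547.2401
b = 4096*sin(150°) = 2048.0000

4096 cis(150°) = -3547.2401 + 2048.0000i


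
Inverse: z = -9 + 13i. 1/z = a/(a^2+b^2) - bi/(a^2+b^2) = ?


|z|^2 = 81+169 = 250
1/z = (-9 - 13i)/250

1/z = -0.0360 - 0.0520i


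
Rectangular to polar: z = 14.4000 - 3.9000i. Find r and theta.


r = sqrt(207.36+15.21) = sqrt(222.57) = 14.9188
theta = atan2(-3.9, 14.4) = -15.1541 degrees

r = 14.9188, theta = -15.1541 degrees


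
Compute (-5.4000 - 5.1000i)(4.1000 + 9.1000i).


Real = -5.4*4.1 - (-5.1)*9.1 = -22.14 - (-46.41) = 24.27
Imag = -5.4*9.1 + 4.1*(-5.1) = -49.14 - (20.91) = -70.05

24.2700 - 70.0500i


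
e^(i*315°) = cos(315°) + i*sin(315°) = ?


cos(315°) = 0.7071
sin(315°) = -0.7071

e^(i*315°) = 0.7071 - 0.7071i


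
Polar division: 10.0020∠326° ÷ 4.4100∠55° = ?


r = 10.0020 / 4.4100 = 2.2680
theta = 326° - 55° = 271° = 271° (mod 360)

2.2680 cis(271°)


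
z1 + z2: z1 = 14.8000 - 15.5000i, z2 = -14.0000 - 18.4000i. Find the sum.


Real: 14.8 - 14 = 0.8
Imag: -15.5 - 18.4 = -33.9

0.8000 - 33.9000i


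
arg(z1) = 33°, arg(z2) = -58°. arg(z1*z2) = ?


arg(z1*z2) = 33° - 58° = -25°
Normalized to (-180°, 180°]: -25°

-25°


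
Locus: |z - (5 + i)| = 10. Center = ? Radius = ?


|z - z0| = r is a circle with center z0 and radius r.
Center = (5, 1), radius = 10

Circle with center (5, 1) and radius 10


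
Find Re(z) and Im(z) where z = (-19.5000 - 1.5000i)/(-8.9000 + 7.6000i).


Multiply by conjugate: (-19.5000 - 1.5000i)(-8.9000 - 7.6000i) / ((-8.9)^2 + 7.6^2)
Numerator real = -19.5*(-8.9) - (1.5)*7.6 = 162.15
Numerator imag = -1.5*(-8.9) - (-19.5)*7.6 = 161.55
Denominator = 136.97
Re(z) = 162.15/136.97 = 1.1838
Im(z) = 161.55/136.97 = 1.1795

Re(z) = 1.1838, Im(z) = 1.1795


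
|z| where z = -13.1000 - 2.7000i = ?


|z| = sqrt((-13.1)^2 + (-2.7)^2) = sqrt(171.61 + 7.29) = sqrt(178.9) = 13.3754

|z| = 13.3754


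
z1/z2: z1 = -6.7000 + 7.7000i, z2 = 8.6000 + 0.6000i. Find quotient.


Conjugate of z2 = 8.6000 - 0.6000i
Numerator: (-6.7000 + 7.7000i)(8.6000 - 0.6000i) = -53.0000 + 70.2400i
Denominator: 8.6^2 + 0.6^2 = 74.32
Result = (-53.0000 + 70.2400i)/74.32

-0.7131 + 0.9451i


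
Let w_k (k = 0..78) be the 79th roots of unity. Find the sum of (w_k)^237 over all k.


The roots are w_k = w^k with w = e^(2*pi*i/79), and (w^k)^237 = (w^237)^k.
So S = 1 + u + u^2 + ... + u^(78) with u = w^237.
237 = 3*79 + 0, so 237 is a multiple of 79 and u = (w^79)^3 = 1.
Every one of the 79 terms equals 1: S = 79

S = 79


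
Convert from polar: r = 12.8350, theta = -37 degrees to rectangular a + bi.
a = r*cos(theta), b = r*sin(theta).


a = 12.8350*cos(-37°) = 12.8350*0.79864 = 10.2505
b = 12.8350*sin(-37°) = 12.8350*(-0.601815) = -7.7243

10.2505 - 7.7243i


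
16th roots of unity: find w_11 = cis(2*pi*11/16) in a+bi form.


Angle = 360*11/16 = 247.5°
a = cos(247.5°) = -0.3827
b = sin(247.5°) = -0.9239

-0.3827 - 0.9239i


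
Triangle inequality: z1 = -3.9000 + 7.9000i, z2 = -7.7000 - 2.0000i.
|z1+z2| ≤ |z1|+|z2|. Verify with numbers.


|z1| = sqrt((-3.9)^2 + 7.9^2) = sqrt(77.62) = 8.8102
|z2| = sqrt((-7.7)^2 + (-2)^2) = sqrt(63.29) = 7.9555
z1+z2 = -11.6000 + 5.9000i
|z1+z2| = sqrt(169.37) = 13.0142
|z1|+|z2| = 8.8102 + 7.9555 = 16.7657

|z1+z2| = 13.0142 ≤ |z1|+|z2| = 16.7657 (verified)


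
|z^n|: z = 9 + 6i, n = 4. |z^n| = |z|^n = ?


|z| = sqrt(81+36) = sqrt(117) = 10.8167
|z^4| = |z|^4 = (sqrt(117))^4 = 117^2 = 13689

|z^4| = 13689


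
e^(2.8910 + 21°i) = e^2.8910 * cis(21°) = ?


e^2.8910 = 18.0113
cos(21°) = 0.93358
sin(21°) = 0.35837
Real = 18.0113*0.93358 = 16.8150
Imag = 18.0113*0.35837 = 6.4547

16.8150 + 6.4547i


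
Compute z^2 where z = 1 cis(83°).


r^2 = 1^2 = 1
n*theta = 2*83° = 166° = 166° (mod 360)
a = 1*cos(166°) = -0.9703
b = 1*sin(166°) = 0.2419

1 cis(166°) = -0.9703 + 0.2419i


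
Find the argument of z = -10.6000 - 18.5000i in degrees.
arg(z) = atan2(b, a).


Re = -10.6, Im = -18.5
arg = atan2(-18.5, -10.6) = -119.8115 degrees

arg(z) = -119.8115 degrees


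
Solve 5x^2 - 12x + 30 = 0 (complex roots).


disc = (-12)^2 - 4*5*30 = 144 - 600 = -456
sqrt(|disc|) = sqrt(456) = 21.3542
Real part = 12/(2*5) = 1.2000
Imag part = 21.3542/(2*5) = 2.1354

1.2000 ± 2.1354i


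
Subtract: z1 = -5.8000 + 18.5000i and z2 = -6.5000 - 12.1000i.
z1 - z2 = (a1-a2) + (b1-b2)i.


Real: -5.8 + 6.5 = 0.7
Imag: 18.5 + 12.1 = 30.6

0.7000 + 30.6000i


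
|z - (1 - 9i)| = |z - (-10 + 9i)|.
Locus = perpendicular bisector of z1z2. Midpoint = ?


Equal distances means the locus is the perpendicular bisector of z1 and z2.
Midpoint = ((1+(-10))/2, (-9+9)/2) = (-4.5000, 0)

Perpendicular bisector through (-4.5000, 0)


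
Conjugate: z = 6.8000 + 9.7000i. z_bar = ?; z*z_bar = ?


z_bar = 6.8000 - 9.7000i
z*z_bar = 6.8^2 + 9.7^2 = 46.24 + 94.09 = 140.33

z_bar = 6.8000 - 9.7000i, z*z_bar = 140.33


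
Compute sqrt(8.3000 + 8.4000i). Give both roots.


|z| = sqrt(68.89+70.56) = 11.8089
sqrt((|z|+a)/2) = sqrt((11.8089+8.3)/2) = sqrt(10.0544) = 3.1709
sqrt((|z|-a)/2) = sqrt((11.8089-8.3)/2) = sqrt(1.7544) = 1.3246

±(3.1709 + 1.3246i) i.e. 3.1709 + 1.3246i and -3.1709 - 1.3246i


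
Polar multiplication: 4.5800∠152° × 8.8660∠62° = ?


r = 4.5800 * 8.8660 = 40.6063
theta = 152° + 62° = 214° = 214° (mod 360)

40.6063 cis(214°)


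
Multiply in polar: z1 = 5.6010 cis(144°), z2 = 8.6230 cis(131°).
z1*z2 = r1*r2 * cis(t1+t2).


r = 5.6010 * 8.6230 = 48.2974
theta = 144° + 131° = 275° = 275° (mod 360)

48.2974 cis(275°)


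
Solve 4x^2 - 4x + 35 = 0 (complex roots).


disc = (-4)^2 - 4*4*35 = 16 - 560 = -544
sqrt(|disc|) = sqrt(544) = 23.3238
Real part = 4/(2*4) = 0.5000
Imag part = 23.3238/(2*4) = 2.9155

0.5000 ± 2.9155i


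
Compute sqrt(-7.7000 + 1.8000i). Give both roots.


|z| = sqrt(59.29+3.24) = 7.9076
sqrt((|z|+a)/2) = sqrt((7.9076+(-7.7))/2) = sqrt(0.1038) = 0.3222
sqrt((|z|-a)/2) = sqrt((7.9076-(-7.7))/2) = sqrt(7.8038) = 2.7935

±(0.3222 + 2.7935i) i.e. 0.3222 + 2.7935i and -0.3222 - 2.7935i


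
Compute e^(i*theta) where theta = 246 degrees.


cos(246°) = -0.4067
sin(246°) = -0.9135

e^(i*246°) = -0.4067 - 0.9135i


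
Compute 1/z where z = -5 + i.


|z|^2 = 25+1 = 26
1/z = (-5 - 1i)/26

1/z = -0.1923 - 0.0385i


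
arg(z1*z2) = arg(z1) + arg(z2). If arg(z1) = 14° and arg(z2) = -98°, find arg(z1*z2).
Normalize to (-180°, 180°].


arg(z1*z2) = 14° - 98° = -84°
Normalized to (-180°, 180°]: -84°

-84°


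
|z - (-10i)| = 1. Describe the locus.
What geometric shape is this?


|z - z0| = r is a circle with center z0 and radius r.
Center = (0, -10), radius = 1

Circle with center (0, -10) and radius 1


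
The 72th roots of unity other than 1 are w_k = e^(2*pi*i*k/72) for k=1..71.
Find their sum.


With w = e^(2*pi*i/72), all 72 of the 72th roots of unity w^0 = 1, w, ..., w^(71) sum to 0: 1 + w + ... + w^(71) = (1 - w^72)/(1 - w) = 0 since w^72 = 1, w ≠ 1.
Removing the root 1: w + w^2 + ... + w^(71) = 0 - 1 = -1

Sum = -1


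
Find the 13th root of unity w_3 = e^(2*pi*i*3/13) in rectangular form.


Angle = 360*3/13 = 83.0769°
a = cos(83.0769°) = 0.1205
b = sin(83.0769°) = 0.9927

0.1205 + 0.9927i


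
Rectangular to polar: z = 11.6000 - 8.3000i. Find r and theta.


r = sqrt(134.56+68.89) = sqrt(203.45) = 14.2636
theta = atan2(-8.3, 11.6) = -35.5844 degrees

r = 14.2636, theta = -35.5844 degrees


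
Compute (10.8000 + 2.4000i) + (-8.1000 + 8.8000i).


Real: 10.8 - 8.1 = 2.7
Imag: 2.4 + 8.8 = 11.2

2.7000 + 11.2000i


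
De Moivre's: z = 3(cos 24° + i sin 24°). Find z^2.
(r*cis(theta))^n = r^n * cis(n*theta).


r^2 = 3^2 = 9
n*theta = 2*24° = 48° = 48° (mod 360)
a = 9*cos(48°) = 6.0222
b = 9*sin(48°) = 6.6883

9 cis(48°) = 6.0222 + 6.6883i


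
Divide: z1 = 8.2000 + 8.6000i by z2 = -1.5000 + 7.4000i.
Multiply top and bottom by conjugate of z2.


Conjugate of z2 = -1.5000 - 7.4000i
Numerator: (8.2000 + 8.6000i)(-1.5000 - 7.4000i) = 51.3400 - 73.5800i
Denominator: (-1.5)^2 + 7.4^2 = 57.01
Result = (51.3400 - 73.5800i)/57.01

0.9005 - 1.2907i


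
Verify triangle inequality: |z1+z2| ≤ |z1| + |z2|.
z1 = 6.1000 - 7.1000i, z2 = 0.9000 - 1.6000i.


|z1| = sqrt(6.1^2 + (-7.1)^2) = sqrt(87.62) = 9.3606
|z2| = sqrt(0.9^2 + (-1.6)^2) = sqrt(3.37) = 1.8358
z1+z2 = 7.0000 - 8.7000i
|z1+z2| = sqrt(124.69) = 11.1665
|z1|+|z2| = 9.3606 + 1.8358 = 11.1964

|z1+z2| = 11.1665 ≤ |z1|+|z2| = 11.1964 (verified)


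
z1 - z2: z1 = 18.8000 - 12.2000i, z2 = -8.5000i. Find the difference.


Real: 18.8 - 0 = 18.8
Imag: -12.2 + 8.5 = -3.7

18.8000 - 3.7000i


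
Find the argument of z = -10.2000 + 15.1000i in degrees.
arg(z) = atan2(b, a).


Re = -10.2, Im = 15.1
arg = atan2(15.1, -10.2) = 124.0389 degrees

arg(z) = 124.0389 degrees


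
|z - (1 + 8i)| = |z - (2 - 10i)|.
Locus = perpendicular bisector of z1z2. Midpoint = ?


Equal distances means the locus is the perpendicular bisector of z1 and z2.
Midpoint = ((1+2)/2, (8+(-10))/2) = (1.5000, -1.0000)

Perpendicular bisector through (1.5000, -1.0000)


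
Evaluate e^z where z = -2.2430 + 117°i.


e^-2.2430 = 0.10614
cos(117°) = -0.454
sin(117°) = 0.891
Real = 0.10614*(-0.454) = -0.0482
Imag = 0.10614*0.891 = 0.0946

-0.0482 + 0.0946i


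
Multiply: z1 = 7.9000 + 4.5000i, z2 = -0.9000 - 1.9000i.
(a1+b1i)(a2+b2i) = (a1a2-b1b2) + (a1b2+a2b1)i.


Real = 7.9*(-0.9) - 4.5*(-1.9) = -7.11 - (-8.55) = 1.44
Imag = 7.9*(-1.9) - (0.9)*4.5 = -15.01 - (4.05) = -19.06

1.4400 - 19.0600i


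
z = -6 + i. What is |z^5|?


|z| = sqrt(36+1) = sqrt(37) = 6.0828
|z^5| = |z|^5 = (sqrt(37))^5 = 37^2 * sqrt(37) = 1369*sqrt(37)

|z^5| = 1369*sqrt(37) ≈ 8327.3019


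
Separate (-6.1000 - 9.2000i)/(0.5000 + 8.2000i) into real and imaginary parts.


Multiply by conjugate: (-6.1000 - 9.2000i)(0.5000 - 8.2000i) / (0.5^2 + 8.2^2)
Numerator real = -6.1*0.5 - (9.2)*8.2 = -78.49
Numerator imag = -9.2*0.5 - (-6.1)*8.2 = 45.42
Denominator = 67.49
Re(z) = -78.49/67.49 = -1.1630
Im(z) = 45.42/67.49 = 0.6730

Re(z) = -1.1630, Im(z) = 0.6730


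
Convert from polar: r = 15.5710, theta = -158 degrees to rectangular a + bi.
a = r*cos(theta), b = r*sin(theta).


a = 15.5710*cos(-158°) = 15.5710*(-0.927184) = -14.4372
b = 15.5710*sin(-158°) = 15.5710*(-0.374607) = -5.8330

-14.4372 - 5.8330i


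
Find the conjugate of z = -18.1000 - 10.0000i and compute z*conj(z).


z_bar = -18.1000 + 10.0000i
z*z_bar = (-18.1)^2 + (-10)^2 = 327.61 + 100 = 427.61

z_bar = -18.1000 + 10.0000i, z*z_bar = 427.61


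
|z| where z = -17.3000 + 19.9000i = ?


|z| = sqrt((-17.3)^2 + 19.9^2) = sqrt(299.29 + 396.01) = sqrt(695.3) = 26.3685

|z| = 26.3685


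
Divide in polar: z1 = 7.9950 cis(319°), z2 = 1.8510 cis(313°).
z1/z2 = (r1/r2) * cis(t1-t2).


r = 7.9950 / 1.8510 = 4.3193
theta = 319° - 313° = 6° = 6° (mod 360)

4.3193 cis(6°)


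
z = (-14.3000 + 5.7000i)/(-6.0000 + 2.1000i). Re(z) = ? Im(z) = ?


Multiply by conjugate: (-14.3000 + 5.7000i)(-6.0000 - 2.1000i) / ((-6)^2 + 2.1^2)
Numerator real = -14.3*(-6) + 5.7*2.1 = 97.77
Numerator imag = 5.7*(-6) - (-14.3)*2.1 = -4.17
Denominator = 40.41
Re(z) = 97.77/40.41 = 2.4195
Im(z) = -4.17/40.41 = -0.1032

Re(z) = 2.4195, Im(z) = -0.1032


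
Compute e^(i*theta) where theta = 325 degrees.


cos(325°) = 0.8192
sin(325°) = -0.5736

e^(i*325°) = 0.8192 - 0.5736i


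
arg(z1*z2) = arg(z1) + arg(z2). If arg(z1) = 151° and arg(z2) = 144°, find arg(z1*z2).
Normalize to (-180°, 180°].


arg(z1*z2) = 151° + 144° = 295°
Normalized to (-180°, 180°]: -65°

-65°


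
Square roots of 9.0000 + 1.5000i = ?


|z| = sqrt(81+2.25) = 9.1241
sqrt((|z|+a)/2) = sqrt((9.1241+9)/2) = sqrt(9.0621) = 3.0103
sqrt((|z|-a)/2) = sqrt((9.1241-9)/2) = sqrt(0.0621) = 0.2491

±(3.0103 + 0.2491i) i.e. 3.0103 + 0.2491i and -3.0103 - 0.2491i


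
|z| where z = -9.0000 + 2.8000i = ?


|z| = sqrt((-9)^2 + 2.8^2) = sqrt(81 + 7.84) = sqrt(88.84) = 9.4255

|z| = 9.4255
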